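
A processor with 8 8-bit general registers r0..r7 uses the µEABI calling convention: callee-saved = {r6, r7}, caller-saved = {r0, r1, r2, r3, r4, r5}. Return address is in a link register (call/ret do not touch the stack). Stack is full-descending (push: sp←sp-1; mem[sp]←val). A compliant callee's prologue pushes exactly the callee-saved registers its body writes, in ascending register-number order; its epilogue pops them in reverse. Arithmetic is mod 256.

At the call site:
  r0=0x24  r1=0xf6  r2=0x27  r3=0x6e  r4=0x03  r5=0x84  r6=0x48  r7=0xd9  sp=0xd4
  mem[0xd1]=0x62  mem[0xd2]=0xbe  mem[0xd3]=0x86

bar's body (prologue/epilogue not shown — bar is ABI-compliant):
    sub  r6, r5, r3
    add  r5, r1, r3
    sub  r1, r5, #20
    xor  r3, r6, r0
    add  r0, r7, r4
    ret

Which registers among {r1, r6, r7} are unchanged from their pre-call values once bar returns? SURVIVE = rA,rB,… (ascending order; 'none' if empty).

prologue: push r6 → mem[0xd3]=0x48, sp=0xd3
body[0] sub  r6, r5, r3 → r6=0x16
body[1] add  r5, r1, r3 → r5=0x64
body[2] sub  r1, r5, #20 → r1=0x50
body[3] xor  r3, r6, r0 → r3=0x32
body[4] add  r0, r7, r4 → r0=0xdc
epilogue: pop r6=0x48, sp=0xd4
r1: caller-saved, written=True
r6: callee-saved, written=True
r7: callee-saved, written=False

SURVIVE = r6,r7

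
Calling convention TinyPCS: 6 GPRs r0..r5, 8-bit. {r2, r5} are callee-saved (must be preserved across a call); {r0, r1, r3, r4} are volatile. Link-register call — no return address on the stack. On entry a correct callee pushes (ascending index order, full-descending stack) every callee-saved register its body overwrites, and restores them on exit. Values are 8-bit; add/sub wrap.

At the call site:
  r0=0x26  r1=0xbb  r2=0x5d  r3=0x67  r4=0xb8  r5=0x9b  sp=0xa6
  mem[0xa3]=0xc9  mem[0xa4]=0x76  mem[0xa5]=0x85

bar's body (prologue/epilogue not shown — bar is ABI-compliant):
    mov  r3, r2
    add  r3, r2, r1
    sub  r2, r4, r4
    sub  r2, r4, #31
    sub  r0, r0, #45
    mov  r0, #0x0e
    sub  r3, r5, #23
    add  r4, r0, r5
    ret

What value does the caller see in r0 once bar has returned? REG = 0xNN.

REG = 0x0e

prologue: push r2 → mem[0xa5]=0x5d, sp=0xa5
body[0] mov  r3, r2 → r3=0x5d
body[1] add  r3, r2, r1 → r3=0x18
body[2] sub  r2, r4, r4 → r2=0x00
body[3] sub  r2, r4, #31 → r2=0x99
body[4] sub  r0, r0, #45 → r0=0xf9
body[5] mov  r0, #0x0e → r0=0x0e
body[6] sub  r3, r5, #23 → r3=0x84
body[7] add  r4, r0, r5 → r4=0xa9
epilogue: pop r2=0x5d, sp=0xa6
r0 is caller-saved → body value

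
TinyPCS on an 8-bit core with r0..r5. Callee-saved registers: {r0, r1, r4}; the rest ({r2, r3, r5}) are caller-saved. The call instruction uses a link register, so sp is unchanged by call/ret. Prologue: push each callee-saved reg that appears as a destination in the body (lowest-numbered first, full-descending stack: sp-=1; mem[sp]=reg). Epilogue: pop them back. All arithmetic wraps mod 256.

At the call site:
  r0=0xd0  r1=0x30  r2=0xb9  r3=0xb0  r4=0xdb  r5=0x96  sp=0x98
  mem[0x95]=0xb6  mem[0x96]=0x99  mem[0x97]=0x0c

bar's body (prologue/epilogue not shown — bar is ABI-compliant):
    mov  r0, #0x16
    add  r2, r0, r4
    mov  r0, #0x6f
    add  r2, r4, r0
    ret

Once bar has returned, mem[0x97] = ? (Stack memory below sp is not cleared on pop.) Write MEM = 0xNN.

MEM = 0xd0

prologue: push r0 -> mem[0x97]=0xd0, sp=0x97
body[0] mov  r0, #0x16 -> r0=0x16
body[1] add  r2, r0, r4 -> r2=0xf1
body[2] mov  r0, #0x6f -> r0=0x6f
body[3] add  r2, r4, r0 -> r2=0x4a
epilogue: pop r0=0xd0, sp=0x98
prologue pushed ['r0'] at ['0x97']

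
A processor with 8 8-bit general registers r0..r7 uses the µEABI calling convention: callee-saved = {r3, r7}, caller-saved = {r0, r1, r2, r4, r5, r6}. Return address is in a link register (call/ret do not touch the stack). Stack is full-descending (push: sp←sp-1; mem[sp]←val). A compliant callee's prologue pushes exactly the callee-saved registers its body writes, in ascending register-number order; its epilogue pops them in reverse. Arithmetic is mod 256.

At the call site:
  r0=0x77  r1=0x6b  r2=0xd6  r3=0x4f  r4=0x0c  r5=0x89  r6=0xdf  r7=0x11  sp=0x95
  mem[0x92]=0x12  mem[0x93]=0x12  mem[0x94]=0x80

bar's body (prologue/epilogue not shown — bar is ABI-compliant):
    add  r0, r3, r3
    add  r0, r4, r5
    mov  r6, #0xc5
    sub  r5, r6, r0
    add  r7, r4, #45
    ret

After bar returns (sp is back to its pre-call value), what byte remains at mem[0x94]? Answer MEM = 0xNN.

prologue: push r7 -> mem[0x94]=0x11, sp=0x94
body[0] add  r0, r3, r3 -> r0=0x9e
body[1] add  r0, r4, r5 -> r0=0x95
body[2] mov  r6, #0xc5 -> r6=0xc5
body[3] sub  r5, r6, r0 -> r5=0x30
body[4] add  r7, r4, #45 -> r7=0x39
epilogue: pop r7=0x11, sp=0x95
prologue pushed ['r7'] at ['0x94']

MEM = 0x11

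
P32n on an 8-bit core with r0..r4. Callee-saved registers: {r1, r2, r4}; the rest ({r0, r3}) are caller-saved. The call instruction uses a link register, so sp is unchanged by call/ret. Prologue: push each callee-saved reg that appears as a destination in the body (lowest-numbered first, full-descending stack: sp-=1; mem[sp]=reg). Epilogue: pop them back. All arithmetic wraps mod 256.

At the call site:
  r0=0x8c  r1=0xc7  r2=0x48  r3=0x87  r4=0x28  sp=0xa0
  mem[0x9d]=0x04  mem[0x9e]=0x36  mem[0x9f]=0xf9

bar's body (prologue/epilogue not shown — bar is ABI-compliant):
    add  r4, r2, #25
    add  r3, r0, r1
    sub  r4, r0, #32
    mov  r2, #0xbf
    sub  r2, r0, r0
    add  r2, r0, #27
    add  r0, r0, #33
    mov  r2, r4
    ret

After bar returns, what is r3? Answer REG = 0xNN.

prologue: push r2 -> mem[0x9f]=0x48, sp=0x9f
prologue: push r4 -> mem[0x9e]=0x28, sp=0x9e
body[0] add  r4, r2, #25 -> r4=0x61
body[1] add  r3, r0, r1 -> r3=0x53
body[2] sub  r4, r0, #32 -> r4=0x6c
body[3] mov  r2, #0xbf -> r2=0xbf
body[4] sub  r2, r0, r0 -> r2=0x00
body[5] add  r2, r0, #27 -> r2=0xa7
body[6] add  r0, r0, #33 -> r0=0xad
body[7] mov  r2, r4 -> r2=0x6c
epilogue: pop r4=0x28, sp=0x9f
epilogue: pop r2=0x48, sp=0xa0
r3 is caller-saved -> body value

REG = 0x53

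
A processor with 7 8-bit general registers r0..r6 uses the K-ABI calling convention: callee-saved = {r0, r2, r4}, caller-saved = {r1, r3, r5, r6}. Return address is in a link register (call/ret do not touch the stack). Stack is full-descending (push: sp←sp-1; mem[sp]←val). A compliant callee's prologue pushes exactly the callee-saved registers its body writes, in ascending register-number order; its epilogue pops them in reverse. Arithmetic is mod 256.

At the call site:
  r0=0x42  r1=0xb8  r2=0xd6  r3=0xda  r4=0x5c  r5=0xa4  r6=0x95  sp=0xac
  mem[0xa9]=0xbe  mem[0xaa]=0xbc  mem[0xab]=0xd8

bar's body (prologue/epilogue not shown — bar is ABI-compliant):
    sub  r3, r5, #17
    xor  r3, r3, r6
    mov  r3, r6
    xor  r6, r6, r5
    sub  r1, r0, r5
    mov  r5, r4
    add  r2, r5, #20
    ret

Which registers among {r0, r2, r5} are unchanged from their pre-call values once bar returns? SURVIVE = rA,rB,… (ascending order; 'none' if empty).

prologue: push r2 → mem[0xab]=0xd6, sp=0xab
body[0] sub  r3, r5, #17 → r3=0x93
body[1] xor  r3, r3, r6 → r3=0x06
body[2] mov  r3, r6 → r3=0x95
body[3] xor  r6, r6, r5 → r6=0x31
body[4] sub  r1, r0, r5 → r1=0x9e
body[5] mov  r5, r4 → r5=0x5c
body[6] add  r2, r5, #20 → r2=0x70
epilogue: pop r2=0xd6, sp=0xac
r0: callee-saved, written=False
r2: callee-saved, written=True
r5: caller-saved, written=True

SURVIVE = r0,r2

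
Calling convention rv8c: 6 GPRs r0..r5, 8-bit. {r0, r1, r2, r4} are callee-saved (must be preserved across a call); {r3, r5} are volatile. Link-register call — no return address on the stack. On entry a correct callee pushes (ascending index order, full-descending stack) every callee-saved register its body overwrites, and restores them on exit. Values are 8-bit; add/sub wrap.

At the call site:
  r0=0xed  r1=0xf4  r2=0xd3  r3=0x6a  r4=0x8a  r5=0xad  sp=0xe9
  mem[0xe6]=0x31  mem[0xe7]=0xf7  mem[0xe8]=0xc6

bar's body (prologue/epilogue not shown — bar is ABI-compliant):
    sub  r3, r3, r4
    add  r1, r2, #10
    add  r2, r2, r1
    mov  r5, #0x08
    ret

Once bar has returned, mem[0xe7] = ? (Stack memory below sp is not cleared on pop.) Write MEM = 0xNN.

MEM = 0xd3

prologue: push r1 -> mem[0xe8]=0xf4, sp=0xe8
prologue: push r2 -> mem[0xe7]=0xd3, sp=0xe7
body[0] sub  r3, r3, r4 -> r3=0xe0
body[1] add  r1, r2, #10 -> r1=0xdd
body[2] add  r2, r2, r1 -> r2=0xb0
body[3] mov  r5, #0x08 -> r5=0x08
epilogue: pop r2=0xd3, sp=0xe8
epilogue: pop r1=0xf4, sp=0xe9
prologue pushed ['r1', 'r2'] at ['0xe8', '0xe7']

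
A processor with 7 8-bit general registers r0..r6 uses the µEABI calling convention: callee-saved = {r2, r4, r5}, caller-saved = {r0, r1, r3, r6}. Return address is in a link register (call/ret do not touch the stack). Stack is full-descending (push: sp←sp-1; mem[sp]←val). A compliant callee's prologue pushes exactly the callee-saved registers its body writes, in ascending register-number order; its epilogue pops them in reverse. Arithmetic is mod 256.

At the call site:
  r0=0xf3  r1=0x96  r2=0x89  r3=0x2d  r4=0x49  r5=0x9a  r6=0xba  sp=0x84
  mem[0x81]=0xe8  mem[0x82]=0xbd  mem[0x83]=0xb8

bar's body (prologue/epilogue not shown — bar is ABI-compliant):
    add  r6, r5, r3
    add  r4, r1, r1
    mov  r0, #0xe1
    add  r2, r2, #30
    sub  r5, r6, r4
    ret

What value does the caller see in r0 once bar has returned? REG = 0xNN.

REG = 0xe1

prologue: push r2 → mem[0x83]=0x89, sp=0x83
prologue: push r4 → mem[0x82]=0x49, sp=0x82
prologue: push r5 → mem[0x81]=0x9a, sp=0x81
body[0] add  r6, r5, r3 → r6=0xc7
body[1] add  r4, r1, r1 → r4=0x2c
body[2] mov  r0, #0xe1 → r0=0xe1
body[3] add  r2, r2, #30 → r2=0xa7
body[4] sub  r5, r6, r4 → r5=0x9b
epilogue: pop r5=0x9a, sp=0x82
epilogue: pop r4=0x49, sp=0x83
epilogue: pop r2=0x89, sp=0x84
r0 is caller-saved → body value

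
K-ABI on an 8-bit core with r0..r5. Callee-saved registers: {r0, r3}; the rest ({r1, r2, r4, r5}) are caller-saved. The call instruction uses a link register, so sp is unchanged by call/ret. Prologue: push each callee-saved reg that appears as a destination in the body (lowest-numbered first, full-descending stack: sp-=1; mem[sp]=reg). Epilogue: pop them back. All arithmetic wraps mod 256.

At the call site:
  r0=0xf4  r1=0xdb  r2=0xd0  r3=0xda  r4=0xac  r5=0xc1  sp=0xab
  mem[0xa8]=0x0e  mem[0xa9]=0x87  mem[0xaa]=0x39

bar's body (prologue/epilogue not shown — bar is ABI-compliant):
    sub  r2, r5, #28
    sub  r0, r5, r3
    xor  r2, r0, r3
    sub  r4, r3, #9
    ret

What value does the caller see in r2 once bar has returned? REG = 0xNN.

REG = 0x3d

prologue: push r0 → mem[0xaa]=0xf4, sp=0xaa
body[0] sub  r2, r5, #28 → r2=0xa5
body[1] sub  r0, r5, r3 → r0=0xe7
body[2] xor  r2, r0, r3 → r2=0x3d
body[3] sub  r4, r3, #9 → r4=0xd1
epilogue: pop r0=0xf4, sp=0xab
r2 is caller-saved → body value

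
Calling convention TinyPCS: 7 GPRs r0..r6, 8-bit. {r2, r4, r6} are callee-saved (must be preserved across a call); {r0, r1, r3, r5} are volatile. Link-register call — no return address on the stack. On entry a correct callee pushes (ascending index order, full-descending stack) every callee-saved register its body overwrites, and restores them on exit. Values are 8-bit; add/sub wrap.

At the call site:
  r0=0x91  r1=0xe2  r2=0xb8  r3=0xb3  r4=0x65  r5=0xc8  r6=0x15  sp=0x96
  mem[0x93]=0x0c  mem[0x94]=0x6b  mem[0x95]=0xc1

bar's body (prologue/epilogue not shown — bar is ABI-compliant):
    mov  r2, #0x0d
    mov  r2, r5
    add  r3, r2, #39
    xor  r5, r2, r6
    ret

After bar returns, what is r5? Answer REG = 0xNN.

prologue: push r2 -> mem[0x95]=0xb8, sp=0x95
body[0] mov  r2, #0x0d -> r2=0x0d
body[1] mov  r2, r5 -> r2=0xc8
body[2] add  r3, r2, #39 -> r3=0xef
body[3] xor  r5, r2, r6 -> r5=0xdd
epilogue: pop r2=0xb8, sp=0x96
r5 is caller-saved -> body value

REG = 0xdd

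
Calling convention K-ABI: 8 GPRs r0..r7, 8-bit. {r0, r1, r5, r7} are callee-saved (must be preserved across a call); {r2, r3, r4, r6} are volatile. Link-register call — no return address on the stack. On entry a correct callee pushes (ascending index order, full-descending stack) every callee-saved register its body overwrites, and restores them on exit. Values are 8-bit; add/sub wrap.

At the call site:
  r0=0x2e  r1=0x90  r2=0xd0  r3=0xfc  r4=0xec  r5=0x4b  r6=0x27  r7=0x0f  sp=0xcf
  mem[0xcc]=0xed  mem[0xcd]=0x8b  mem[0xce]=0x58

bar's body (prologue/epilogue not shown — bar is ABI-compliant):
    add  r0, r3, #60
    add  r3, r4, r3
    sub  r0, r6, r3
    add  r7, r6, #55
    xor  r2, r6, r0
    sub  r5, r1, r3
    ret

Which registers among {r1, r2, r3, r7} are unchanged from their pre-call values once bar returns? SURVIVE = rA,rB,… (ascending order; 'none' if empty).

prologue: push r0 → mem[0xce]=0x2e, sp=0xce
prologue: push r5 → mem[0xcd]=0x4b, sp=0xcd
prologue: push r7 → mem[0xcc]=0x0f, sp=0xcc
body[0] add  r0, r3, #60 → r0=0x38
body[1] add  r3, r4, r3 → r3=0xe8
body[2] sub  r0, r6, r3 → r0=0x3f
body[3] add  r7, r6, #55 → r7=0x5e
body[4] xor  r2, r6, r0 → r2=0x18
body[5] sub  r5, r1, r3 → r5=0xa8
epilogue: pop r7=0x0f, sp=0xcd
epilogue: pop r5=0x4b, sp=0xce
epilogue: pop r0=0x2e, sp=0xcf
r1: callee-saved, written=False
r2: caller-saved, written=True
r3: caller-saved, written=True
r7: callee-saved, written=True

SURVIVE = r1,r7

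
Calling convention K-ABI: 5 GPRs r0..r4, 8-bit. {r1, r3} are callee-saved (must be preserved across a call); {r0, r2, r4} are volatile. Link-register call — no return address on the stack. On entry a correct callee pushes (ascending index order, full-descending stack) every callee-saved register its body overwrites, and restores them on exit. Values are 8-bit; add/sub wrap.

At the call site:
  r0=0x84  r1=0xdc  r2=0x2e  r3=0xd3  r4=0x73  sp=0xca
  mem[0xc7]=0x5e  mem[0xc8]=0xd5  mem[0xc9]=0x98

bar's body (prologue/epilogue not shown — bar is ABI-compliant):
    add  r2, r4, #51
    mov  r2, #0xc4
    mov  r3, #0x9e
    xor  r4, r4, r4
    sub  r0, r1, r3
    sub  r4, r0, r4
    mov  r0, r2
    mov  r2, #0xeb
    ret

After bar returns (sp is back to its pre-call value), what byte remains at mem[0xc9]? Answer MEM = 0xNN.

prologue: push r3 -> mem[0xc9]=0xd3, sp=0xc9
body[0] add  r2, r4, #51 -> r2=0xa6
body[1] mov  r2, #0xc4 -> r2=0xc4
body[2] mov  r3, #0x9e -> r3=0x9e
body[3] xor  r4, r4, r4 -> r4=0x00
body[4] sub  r0, r1, r3 -> r0=0x3e
body[5] sub  r4, r0, r4 -> r4=0x3e
body[6] mov  r0, r2 -> r0=0xc4
body[7] mov  r2, #0xeb -> r2=0xeb
epilogue: pop r3=0xd3, sp=0xca
prologue pushed ['r3'] at ['0xc9']

MEM = 0xd3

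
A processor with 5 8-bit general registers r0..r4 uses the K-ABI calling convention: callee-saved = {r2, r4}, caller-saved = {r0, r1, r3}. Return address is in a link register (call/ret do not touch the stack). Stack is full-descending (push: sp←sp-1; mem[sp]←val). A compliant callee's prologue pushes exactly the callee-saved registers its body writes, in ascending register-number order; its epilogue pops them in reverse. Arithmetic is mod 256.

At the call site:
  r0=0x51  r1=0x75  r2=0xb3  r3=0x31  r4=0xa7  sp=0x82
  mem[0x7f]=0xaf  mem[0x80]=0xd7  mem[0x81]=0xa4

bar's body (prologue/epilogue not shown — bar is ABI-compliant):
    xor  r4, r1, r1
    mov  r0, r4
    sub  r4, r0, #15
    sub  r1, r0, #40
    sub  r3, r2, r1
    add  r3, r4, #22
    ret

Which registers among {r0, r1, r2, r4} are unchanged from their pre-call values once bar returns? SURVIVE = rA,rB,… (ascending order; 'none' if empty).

prologue: push r4 -> mem[0x81]=0xa7, sp=0x81
body[0] xor  r4, r1, r1 -> r4=0x00
body[1] mov  r0, r4 -> r0=0x00
body[2] sub  r4, r0, #15 -> r4=0xf1
body[3] sub  r1, r0, #40 -> r1=0xd8
body[4] sub  r3, r2, r1 -> r3=0xdb
body[5] add  r3, r4, #22 -> r3=0x07
epilogue: pop r4=0xa7, sp=0x82
r0: caller-saved, written=True
r1: caller-saved, written=True
r2: callee-saved, written=False
r4: callee-saved, written=True

SURVIVE = r2,r4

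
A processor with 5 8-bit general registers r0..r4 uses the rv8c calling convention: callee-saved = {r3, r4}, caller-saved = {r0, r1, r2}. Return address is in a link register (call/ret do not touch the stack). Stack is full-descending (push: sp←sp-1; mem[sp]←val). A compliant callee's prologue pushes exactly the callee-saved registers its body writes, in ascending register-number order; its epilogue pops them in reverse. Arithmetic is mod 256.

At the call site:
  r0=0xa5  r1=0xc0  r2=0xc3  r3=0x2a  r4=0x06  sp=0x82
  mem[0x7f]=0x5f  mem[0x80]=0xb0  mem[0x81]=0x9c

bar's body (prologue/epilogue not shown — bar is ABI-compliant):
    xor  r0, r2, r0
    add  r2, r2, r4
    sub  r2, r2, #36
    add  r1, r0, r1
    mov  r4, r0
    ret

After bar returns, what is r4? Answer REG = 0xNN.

prologue: push r4 -> mem[0x81]=0x06, sp=0x81
body[0] xor  r0, r2, r0 -> r0=0x66
body[1] add  r2, r2, r4 -> r2=0xc9
body[2] sub  r2, r2, #36 -> r2=0xa5
body[3] add  r1, r0, r1 -> r1=0x26
body[4] mov  r4, r0 -> r4=0x66
epilogue: pop r4=0x06, sp=0x82
r4 is callee-saved -> restored

REG = 0x06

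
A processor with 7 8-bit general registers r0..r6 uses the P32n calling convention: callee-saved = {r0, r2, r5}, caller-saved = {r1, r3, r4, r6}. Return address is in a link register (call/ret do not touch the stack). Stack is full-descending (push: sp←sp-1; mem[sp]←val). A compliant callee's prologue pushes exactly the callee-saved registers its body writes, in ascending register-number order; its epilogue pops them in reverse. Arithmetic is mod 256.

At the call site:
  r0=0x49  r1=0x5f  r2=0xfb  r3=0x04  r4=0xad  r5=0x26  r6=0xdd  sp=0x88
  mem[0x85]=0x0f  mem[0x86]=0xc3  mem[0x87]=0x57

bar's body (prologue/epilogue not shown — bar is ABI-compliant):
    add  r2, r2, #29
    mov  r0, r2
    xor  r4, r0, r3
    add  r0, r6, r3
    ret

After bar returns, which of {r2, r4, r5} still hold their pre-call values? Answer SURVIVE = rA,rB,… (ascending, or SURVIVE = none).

SURVIVE = r2,r5

prologue: push r0 -> mem[0x87]=0x49, sp=0x87
prologue: push r2 -> mem[0x86]=0xfb, sp=0x86
body[0] add  r2, r2, #29 -> r2=0x18
body[1] mov  r0, r2 -> r0=0x18
body[2] xor  r4, r0, r3 -> r4=0x1c
body[3] add  r0, r6, r3 -> r0=0xe1
epilogue: pop r2=0xfb, sp=0x87
epilogue: pop r0=0x49, sp=0x88
r2: callee-saved, written=True
r4: caller-saved, written=True
r5: callee-saved, written=False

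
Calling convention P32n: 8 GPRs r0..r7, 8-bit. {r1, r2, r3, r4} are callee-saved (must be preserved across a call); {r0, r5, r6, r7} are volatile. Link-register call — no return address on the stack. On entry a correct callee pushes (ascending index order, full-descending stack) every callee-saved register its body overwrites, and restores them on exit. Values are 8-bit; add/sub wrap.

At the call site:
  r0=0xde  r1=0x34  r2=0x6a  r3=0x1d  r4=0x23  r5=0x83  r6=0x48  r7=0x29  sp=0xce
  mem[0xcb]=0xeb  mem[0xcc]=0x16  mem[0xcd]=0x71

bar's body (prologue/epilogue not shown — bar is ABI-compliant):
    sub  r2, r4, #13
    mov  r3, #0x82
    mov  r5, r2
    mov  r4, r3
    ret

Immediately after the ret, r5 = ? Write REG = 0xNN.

prologue: push r2 → mem[0xcd]=0x6a, sp=0xcd
prologue: push r3 → mem[0xcc]=0x1d, sp=0xcc
prologue: push r4 → mem[0xcb]=0x23, sp=0xcb
body[0] sub  r2, r4, #13 → r2=0x16
body[1] mov  r3, #0x82 → r3=0x82
body[2] mov  r5, r2 → r5=0x16
body[3] mov  r4, r3 → r4=0x82
epilogue: pop r4=0x23, sp=0xcc
epilogue: pop r3=0x1d, sp=0xcd
epilogue: pop r2=0x6a, sp=0xce
r5 is caller-saved → body value

REG = 0x16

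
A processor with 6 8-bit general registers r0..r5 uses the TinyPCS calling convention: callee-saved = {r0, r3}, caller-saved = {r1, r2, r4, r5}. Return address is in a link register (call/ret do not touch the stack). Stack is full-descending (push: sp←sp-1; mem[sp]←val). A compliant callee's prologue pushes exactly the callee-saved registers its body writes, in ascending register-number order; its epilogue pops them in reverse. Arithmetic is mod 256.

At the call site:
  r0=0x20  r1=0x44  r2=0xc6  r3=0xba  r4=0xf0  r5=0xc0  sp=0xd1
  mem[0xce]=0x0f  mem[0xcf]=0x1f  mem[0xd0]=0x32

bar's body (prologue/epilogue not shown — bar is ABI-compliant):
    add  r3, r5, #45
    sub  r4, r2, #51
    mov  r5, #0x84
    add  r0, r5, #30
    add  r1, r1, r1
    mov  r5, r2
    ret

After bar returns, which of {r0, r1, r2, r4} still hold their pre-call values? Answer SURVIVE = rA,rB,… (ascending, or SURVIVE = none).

prologue: push r0 -> mem[0xd0]=0x20, sp=0xd0
prologue: push r3 -> mem[0xcf]=0xba, sp=0xcf
body[0] add  r3, r5, #45 -> r3=0xed
body[1] sub  r4, r2, #51 -> r4=0x93
body[2] mov  r5, #0x84 -> r5=0x84
body[3] add  r0, r5, #30 -> r0=0xa2
body[4] add  r1, r1, r1 -> r1=0x88
body[5] mov  r5, r2 -> r5=0xc6
epilogue: pop r3=0xba, sp=0xd0
epilogue: pop r0=0x20, sp=0xd1
r0: callee-saved, written=True
r1: caller-saved, written=True
r2: caller-saved, written=False
r4: caller-saved, written=True

SURVIVE = r0,r2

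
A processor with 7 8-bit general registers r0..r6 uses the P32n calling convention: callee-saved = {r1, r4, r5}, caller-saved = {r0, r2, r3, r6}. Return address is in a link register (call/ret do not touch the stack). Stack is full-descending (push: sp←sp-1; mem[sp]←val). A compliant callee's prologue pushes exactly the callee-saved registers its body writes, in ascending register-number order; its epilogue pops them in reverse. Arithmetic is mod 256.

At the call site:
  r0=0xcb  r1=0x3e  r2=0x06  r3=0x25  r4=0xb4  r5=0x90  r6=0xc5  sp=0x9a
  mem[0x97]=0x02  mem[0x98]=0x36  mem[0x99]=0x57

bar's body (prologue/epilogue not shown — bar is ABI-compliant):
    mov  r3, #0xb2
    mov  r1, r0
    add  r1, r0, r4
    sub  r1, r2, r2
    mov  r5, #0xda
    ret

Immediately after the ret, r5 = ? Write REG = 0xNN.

REG = 0x90

prologue: push r1 -> mem[0x99]=0x3e, sp=0x99
prologue: push r5 -> mem[0x98]=0x90, sp=0x98
body[0] mov  r3, #0xb2 -> r3=0xb2
body[1] mov  r1, r0 -> r1=0xcb
body[2] add  r1, r0, r4 -> r1=0x7f
body[3] sub  r1, r2, r2 -> r1=0x00
body[4] mov  r5, #0xda -> r5=0xda
epilogue: pop r5=0x90, sp=0x99
epilogue: pop r1=0x3e, sp=0x9a
r5 is callee-saved -> restored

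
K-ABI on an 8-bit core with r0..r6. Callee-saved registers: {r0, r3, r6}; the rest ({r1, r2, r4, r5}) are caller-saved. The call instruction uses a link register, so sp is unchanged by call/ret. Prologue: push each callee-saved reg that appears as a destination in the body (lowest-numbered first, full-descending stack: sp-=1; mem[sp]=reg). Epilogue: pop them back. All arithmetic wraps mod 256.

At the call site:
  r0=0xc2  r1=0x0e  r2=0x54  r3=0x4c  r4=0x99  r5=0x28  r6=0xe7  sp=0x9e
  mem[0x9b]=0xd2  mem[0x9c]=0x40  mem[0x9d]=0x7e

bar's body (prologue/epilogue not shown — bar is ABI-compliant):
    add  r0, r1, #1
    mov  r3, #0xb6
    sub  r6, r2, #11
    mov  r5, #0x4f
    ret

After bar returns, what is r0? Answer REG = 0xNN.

REG = 0xc2

prologue: push r0 → mem[0x9d]=0xc2, sp=0x9d
prologue: push r3 → mem[0x9c]=0x4c, sp=0x9c
prologue: push r6 → mem[0x9b]=0xe7, sp=0x9b
body[0] add  r0, r1, #1 → r0=0x0f
body[1] mov  r3, #0xb6 → r3=0xb6
body[2] sub  r6, r2, #11 → r6=0x49
body[3] mov  r5, #0x4f → r5=0x4f
epilogue: pop r6=0xe7, sp=0x9c
epilogue: pop r3=0x4c, sp=0x9d
epilogue: pop r0=0xc2, sp=0x9e
r0 is callee-saved → restored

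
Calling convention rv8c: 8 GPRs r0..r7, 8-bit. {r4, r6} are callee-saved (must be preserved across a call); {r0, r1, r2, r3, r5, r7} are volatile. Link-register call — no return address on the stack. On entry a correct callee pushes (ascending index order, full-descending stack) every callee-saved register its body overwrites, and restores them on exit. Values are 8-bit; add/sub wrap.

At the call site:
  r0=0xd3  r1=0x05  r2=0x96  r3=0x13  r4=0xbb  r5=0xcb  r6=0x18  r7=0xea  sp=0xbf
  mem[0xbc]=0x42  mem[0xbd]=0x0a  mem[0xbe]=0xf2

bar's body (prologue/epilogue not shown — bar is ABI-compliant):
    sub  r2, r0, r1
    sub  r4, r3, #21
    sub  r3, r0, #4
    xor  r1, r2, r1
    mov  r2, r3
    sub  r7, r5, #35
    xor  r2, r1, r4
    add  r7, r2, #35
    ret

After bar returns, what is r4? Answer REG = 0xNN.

prologue: push r4 → mem[0xbe]=0xbb, sp=0xbe
body[0] sub  r2, r0, r1 → r2=0xce
body[1] sub  r4, r3, #21 → r4=0xfe
body[2] sub  r3, r0, #4 → r3=0xcf
body[3] xor  r1, r2, r1 → r1=0xcb
body[4] mov  r2, r3 → r2=0xcf
body[5] sub  r7, r5, #35 → r7=0xa8
body[6] xor  r2, r1, r4 → r2=0x35
body[7] add  r7, r2, #35 → r7=0x58
epilogue: pop r4=0xbb, sp=0xbf
r4 is callee-saved → restored

REG = 0xbb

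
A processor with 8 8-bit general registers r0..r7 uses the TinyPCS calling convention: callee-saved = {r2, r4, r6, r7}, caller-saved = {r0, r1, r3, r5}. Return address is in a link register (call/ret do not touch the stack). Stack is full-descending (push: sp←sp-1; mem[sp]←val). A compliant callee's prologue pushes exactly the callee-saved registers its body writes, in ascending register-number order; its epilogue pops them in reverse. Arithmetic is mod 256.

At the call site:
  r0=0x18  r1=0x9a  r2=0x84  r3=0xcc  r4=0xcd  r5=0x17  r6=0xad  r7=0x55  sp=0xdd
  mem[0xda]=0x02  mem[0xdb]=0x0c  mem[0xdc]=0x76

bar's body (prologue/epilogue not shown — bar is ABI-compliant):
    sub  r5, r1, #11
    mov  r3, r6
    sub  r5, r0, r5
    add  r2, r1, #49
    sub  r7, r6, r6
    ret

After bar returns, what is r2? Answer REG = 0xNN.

prologue: push r2 → mem[0xdc]=0x84, sp=0xdc
prologue: push r7 → mem[0xdb]=0x55, sp=0xdb
body[0] sub  r5, r1, #11 → r5=0x8f
body[1] mov  r3, r6 → r3=0xad
body[2] sub  r5, r0, r5 → r5=0x89
body[3] add  r2, r1, #49 → r2=0xcb
body[4] sub  r7, r6, r6 → r7=0x00
epilogue: pop r7=0x55, sp=0xdc
epilogue: pop r2=0x84, sp=0xdd
r2 is callee-saved → restored

REG = 0x84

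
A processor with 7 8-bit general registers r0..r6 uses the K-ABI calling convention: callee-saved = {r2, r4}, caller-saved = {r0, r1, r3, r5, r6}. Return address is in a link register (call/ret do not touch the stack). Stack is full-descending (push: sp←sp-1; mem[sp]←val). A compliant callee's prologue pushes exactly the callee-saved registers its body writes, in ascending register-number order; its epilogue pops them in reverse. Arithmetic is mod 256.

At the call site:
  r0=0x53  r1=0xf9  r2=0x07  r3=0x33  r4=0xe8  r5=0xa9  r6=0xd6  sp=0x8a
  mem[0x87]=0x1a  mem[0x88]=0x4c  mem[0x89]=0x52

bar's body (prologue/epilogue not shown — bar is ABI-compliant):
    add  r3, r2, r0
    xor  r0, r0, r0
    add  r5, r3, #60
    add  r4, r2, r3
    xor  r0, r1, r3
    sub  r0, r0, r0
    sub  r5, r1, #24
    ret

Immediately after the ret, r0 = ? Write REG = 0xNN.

prologue: push r4 -> mem[0x89]=0xe8, sp=0x89
body[0] add  r3, r2, r0 -> r3=0x5a
body[1] xor  r0, r0, r0 -> r0=0x00
body[2] add  r5, r3, #60 -> r5=0x96
body[3] add  r4, r2, r3 -> r4=0x61
body[4] xor  r0, r1, r3 -> r0=0xa3
body[5] sub  r0, r0, r0 -> r0=0x00
body[6] sub  r5, r1, #24 -> r5=0xe1
epilogue: pop r4=0xe8, sp=0x8a
r0 is caller-saved -> body value

REG = 0x00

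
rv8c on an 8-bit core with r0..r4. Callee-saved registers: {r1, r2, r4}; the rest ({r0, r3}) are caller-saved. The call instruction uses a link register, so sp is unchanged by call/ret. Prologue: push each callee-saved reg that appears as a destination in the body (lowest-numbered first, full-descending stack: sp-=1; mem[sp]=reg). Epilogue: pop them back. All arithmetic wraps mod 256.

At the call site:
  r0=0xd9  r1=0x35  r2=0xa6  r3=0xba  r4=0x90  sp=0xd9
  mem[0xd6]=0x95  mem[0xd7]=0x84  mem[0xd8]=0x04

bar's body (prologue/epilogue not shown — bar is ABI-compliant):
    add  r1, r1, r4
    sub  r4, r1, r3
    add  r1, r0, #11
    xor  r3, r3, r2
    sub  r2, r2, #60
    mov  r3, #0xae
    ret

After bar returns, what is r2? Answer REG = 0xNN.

prologue: push r1 → mem[0xd8]=0x35, sp=0xd8
prologue: push r2 → mem[0xd7]=0xa6, sp=0xd7
prologue: push r4 → mem[0xd6]=0x90, sp=0xd6
body[0] add  r1, r1, r4 → r1=0xc5
body[1] sub  r4, r1, r3 → r4=0x0b
body[2] add  r1, r0, #11 → r1=0xe4
body[3] xor  r3, r3, r2 → r3=0x1c
body[4] sub  r2, r2, #60 → r2=0x6a
body[5] mov  r3, #0xae → r3=0xae
epilogue: pop r4=0x90, sp=0xd7
epilogue: pop r2=0xa6, sp=0xd8
epilogue: pop r1=0x35, sp=0xd9
r2 is callee-saved → restored

REG = 0xa6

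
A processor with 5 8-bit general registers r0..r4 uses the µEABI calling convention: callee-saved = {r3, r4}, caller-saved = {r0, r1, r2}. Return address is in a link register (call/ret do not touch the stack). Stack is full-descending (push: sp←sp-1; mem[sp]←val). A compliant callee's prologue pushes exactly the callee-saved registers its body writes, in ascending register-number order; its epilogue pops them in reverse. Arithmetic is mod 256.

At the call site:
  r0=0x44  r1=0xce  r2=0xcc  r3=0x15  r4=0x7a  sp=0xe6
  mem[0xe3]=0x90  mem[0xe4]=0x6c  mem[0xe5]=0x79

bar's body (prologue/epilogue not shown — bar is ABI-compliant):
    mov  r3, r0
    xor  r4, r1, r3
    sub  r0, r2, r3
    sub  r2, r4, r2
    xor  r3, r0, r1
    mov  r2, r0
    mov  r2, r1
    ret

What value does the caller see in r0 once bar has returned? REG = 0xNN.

prologue: push r3 → mem[0xe5]=0x15, sp=0xe5
prologue: push r4 → mem[0xe4]=0x7a, sp=0xe4
body[0] mov  r3, r0 → r3=0x44
body[1] xor  r4, r1, r3 → r4=0x8a
body[2] sub  r0, r2, r3 → r0=0x88
body[3] sub  r2, r4, r2 → r2=0xbe
body[4] xor  r3, r0, r1 → r3=0x46
body[5] mov  r2, r0 → r2=0x88
body[6] mov  r2, r1 → r2=0xce
epilogue: pop r4=0x7a, sp=0xe5
epilogue: pop r3=0x15, sp=0xe6
r0 is caller-saved → body value

REG = 0x88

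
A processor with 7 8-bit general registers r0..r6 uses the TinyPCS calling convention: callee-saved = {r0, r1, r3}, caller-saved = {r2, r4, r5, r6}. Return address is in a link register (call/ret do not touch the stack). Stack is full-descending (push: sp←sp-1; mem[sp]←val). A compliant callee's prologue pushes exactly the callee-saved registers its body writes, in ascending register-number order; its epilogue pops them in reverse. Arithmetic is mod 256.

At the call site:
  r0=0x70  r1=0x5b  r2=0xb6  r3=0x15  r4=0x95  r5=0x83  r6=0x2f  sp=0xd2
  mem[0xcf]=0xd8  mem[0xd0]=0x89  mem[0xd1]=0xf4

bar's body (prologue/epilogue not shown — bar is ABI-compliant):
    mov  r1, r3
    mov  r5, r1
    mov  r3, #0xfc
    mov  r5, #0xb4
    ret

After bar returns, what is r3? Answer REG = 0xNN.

prologue: push r1 -> mem[0xd1]=0x5b, sp=0xd1
prologue: push r3 -> mem[0xd0]=0x15, sp=0xd0
body[0] mov  r1, r3 -> r1=0x15
body[1] mov  r5, r1 -> r5=0x15
body[2] mov  r3, #0xfc -> r3=0xfc
body[3] mov  r5, #0xb4 -> r5=0xb4
epilogue: pop r3=0x15, sp=0xd1
epilogue: pop r1=0x5b, sp=0xd2
r3 is callee-saved -> restored

REG = 0x15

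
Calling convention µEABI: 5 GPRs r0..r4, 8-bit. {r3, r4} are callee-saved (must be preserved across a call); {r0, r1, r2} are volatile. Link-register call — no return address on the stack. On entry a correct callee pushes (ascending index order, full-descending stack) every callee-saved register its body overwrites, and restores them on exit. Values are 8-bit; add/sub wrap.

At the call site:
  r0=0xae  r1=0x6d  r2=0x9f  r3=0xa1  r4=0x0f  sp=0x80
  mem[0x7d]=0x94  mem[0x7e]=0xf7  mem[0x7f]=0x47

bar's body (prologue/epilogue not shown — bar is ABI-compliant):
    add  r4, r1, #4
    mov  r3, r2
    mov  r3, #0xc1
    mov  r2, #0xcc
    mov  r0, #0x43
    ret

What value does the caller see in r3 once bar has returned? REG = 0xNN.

prologue: push r3 -> mem[0x7f]=0xa1, sp=0x7f
prologue: push r4 -> mem[0x7e]=0x0f, sp=0x7e
body[0] add  r4, r1, #4 -> r4=0x71
body[1] mov  r3, r2 -> r3=0x9f
body[2] mov  r3, #0xc1 -> r3=0xc1
body[3] mov  r2, #0xcc -> r2=0xcc
body[4] mov  r0, #0x43 -> r0=0x43
epilogue: pop r4=0x0f, sp=0x7f
epilogue: pop r3=0xa1, sp=0x80
r3 is callee-saved -> restored

REG = 0xa1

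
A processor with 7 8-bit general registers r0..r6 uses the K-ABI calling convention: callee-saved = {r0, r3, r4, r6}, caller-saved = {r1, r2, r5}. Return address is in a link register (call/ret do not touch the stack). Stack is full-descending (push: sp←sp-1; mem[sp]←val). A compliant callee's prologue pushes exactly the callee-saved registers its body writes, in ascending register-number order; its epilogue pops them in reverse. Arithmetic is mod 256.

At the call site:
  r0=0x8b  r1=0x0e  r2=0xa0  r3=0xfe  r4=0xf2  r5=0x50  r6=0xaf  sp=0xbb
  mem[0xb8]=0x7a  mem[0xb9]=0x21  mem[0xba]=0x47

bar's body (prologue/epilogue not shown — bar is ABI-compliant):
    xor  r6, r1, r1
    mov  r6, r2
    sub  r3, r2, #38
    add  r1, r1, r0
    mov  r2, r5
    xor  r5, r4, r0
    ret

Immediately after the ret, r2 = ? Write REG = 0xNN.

prologue: push r3 → mem[0xba]=0xfe, sp=0xba
prologue: push r6 → mem[0xb9]=0xaf, sp=0xb9
body[0] xor  r6, r1, r1 → r6=0x00
body[1] mov  r6, r2 → r6=0xa0
body[2] sub  r3, r2, #38 → r3=0x7a
body[3] add  r1, r1, r0 → r1=0x99
body[4] mov  r2, r5 → r2=0x50
body[5] xor  r5, r4, r0 → r5=0x79
epilogue: pop r6=0xaf, sp=0xba
epilogue: pop r3=0xfe, sp=0xbb
r2 is caller-saved → body value

REG = 0x50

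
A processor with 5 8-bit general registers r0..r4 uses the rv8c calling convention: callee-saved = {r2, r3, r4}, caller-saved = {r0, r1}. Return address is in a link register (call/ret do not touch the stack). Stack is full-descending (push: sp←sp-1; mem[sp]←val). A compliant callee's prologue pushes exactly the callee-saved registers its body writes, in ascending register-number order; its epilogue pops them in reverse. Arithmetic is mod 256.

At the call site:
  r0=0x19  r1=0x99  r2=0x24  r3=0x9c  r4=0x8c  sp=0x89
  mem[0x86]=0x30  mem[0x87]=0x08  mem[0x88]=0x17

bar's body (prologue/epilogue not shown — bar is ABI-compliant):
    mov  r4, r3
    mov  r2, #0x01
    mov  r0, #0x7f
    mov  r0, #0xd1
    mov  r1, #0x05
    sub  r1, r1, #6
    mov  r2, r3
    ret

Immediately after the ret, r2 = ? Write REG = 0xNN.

REG = 0x24

prologue: push r2 → mem[0x88]=0x24, sp=0x88
prologue: push r4 → mem[0x87]=0x8c, sp=0x87
body[0] mov  r4, r3 → r4=0x9c
body[1] mov  r2, #0x01 → r2=0x01
body[2] mov  r0, #0x7f → r0=0x7f
body[3] mov  r0, #0xd1 → r0=0xd1
body[4] mov  r1, #0x05 → r1=0x05
body[5] sub  r1, r1, #6 → r1=0xff
body[6] mov  r2, r3 → r2=0x9c
epilogue: pop r4=0x8c, sp=0x88
epilogue: pop r2=0x24, sp=0x89
r2 is callee-saved → restored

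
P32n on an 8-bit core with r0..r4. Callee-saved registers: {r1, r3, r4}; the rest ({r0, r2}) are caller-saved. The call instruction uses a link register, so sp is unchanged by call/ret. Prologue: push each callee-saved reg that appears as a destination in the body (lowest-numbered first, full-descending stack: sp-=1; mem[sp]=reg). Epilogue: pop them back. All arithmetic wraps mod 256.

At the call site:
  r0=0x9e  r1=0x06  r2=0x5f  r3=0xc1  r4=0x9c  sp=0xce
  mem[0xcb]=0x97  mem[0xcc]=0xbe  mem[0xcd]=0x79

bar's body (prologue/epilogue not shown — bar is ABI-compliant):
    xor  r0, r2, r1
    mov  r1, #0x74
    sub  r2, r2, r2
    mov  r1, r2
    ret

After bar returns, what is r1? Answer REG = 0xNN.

REG = 0x06

prologue: push r1 -> mem[0xcd]=0x06, sp=0xcd
body[0] xor  r0, r2, r1 -> r0=0x59
body[1] mov  r1, #0x74 -> r1=0x74
body[2] sub  r2, r2, r2 -> r2=0x00
body[3] mov  r1, r2 -> r1=0x00
epilogue: pop r1=0x06, sp=0xce
r1 is callee-saved -> restored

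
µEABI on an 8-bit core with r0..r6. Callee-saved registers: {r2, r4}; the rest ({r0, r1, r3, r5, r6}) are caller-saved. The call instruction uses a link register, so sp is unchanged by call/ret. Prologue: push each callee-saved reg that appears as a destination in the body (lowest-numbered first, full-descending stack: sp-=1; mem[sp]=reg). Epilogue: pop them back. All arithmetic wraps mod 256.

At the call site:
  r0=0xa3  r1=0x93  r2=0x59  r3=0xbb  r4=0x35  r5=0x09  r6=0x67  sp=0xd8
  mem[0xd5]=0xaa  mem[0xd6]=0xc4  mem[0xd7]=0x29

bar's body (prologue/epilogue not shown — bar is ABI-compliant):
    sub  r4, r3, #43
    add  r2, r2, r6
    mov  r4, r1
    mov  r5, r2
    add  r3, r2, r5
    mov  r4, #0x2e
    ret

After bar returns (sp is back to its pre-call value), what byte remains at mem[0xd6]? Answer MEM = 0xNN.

MEM = 0x35

prologue: push r2 → mem[0xd7]=0x59, sp=0xd7
prologue: push r4 → mem[0xd6]=0x35, sp=0xd6
body[0] sub  r4, r3, #43 → r4=0x90
body[1] add  r2, r2, r6 → r2=0xc0
body[2] mov  r4, r1 → r4=0x93
body[3] mov  r5, r2 → r5=0xc0
body[4] add  r3, r2, r5 → r3=0x80
body[5] mov  r4, #0x2e → r4=0x2e
epilogue: pop r4=0x35, sp=0xd7
epilogue: pop r2=0x59, sp=0xd8
prologue pushed ['r2', 'r4'] at ['0xd7', '0xd6']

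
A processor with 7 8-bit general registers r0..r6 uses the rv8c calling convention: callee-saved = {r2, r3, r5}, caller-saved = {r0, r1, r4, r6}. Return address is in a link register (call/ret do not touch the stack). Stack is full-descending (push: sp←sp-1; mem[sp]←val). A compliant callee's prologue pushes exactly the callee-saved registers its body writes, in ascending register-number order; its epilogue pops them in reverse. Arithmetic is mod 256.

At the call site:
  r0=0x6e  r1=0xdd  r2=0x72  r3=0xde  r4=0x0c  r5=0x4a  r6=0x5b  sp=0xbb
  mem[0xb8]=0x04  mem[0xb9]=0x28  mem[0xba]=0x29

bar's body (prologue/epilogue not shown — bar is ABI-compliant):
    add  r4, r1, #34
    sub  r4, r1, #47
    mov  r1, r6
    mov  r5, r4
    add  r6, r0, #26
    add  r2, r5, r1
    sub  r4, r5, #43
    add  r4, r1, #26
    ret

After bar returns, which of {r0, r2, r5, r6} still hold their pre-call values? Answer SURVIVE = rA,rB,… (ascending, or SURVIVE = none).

SURVIVE = r0,r2,r5

prologue: push r2 -> mem[0xba]=0x72, sp=0xba
prologue: push r5 -> mem[0xb9]=0x4a, sp=0xb9
body[0] add  r4, r1, #34 -> r4=0xff
body[1] sub  r4, r1, #47 -> r4=0xae
body[2] mov  r1, r6 -> r1=0x5b
body[3] mov  r5, r4 -> r5=0xae
body[4] add  r6, r0, #26 -> r6=0x88
body[5] add  r2, r5, r1 -> r2=0x09
body[6] sub  r4, r5, #43 -> r4=0x83
body[7] add  r4, r1, #26 -> r4=0x75
epilogue: pop r5=0x4a, sp=0xba
epilogue: pop r2=0x72, sp=0xbb
r0: caller-saved, written=False
r2: callee-saved, written=True
r5: callee-saved, written=True
r6: caller-saved, written=True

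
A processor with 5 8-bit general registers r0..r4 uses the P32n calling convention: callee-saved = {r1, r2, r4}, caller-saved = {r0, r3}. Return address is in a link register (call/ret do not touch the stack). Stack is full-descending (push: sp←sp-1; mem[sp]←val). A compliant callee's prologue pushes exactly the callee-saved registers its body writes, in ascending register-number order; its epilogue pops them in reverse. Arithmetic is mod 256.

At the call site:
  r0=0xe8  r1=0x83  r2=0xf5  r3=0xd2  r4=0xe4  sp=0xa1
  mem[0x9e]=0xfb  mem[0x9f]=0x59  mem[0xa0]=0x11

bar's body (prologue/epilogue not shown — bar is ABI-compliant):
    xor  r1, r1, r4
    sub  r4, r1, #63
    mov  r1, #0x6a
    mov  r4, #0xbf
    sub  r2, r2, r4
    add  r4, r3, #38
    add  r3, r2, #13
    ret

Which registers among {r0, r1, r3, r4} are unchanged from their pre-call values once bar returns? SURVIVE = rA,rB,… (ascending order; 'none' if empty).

prologue: push r1 -> mem[0xa0]=0x83, sp=0xa0
prologue: push r2 -> mem[0x9f]=0xf5, sp=0x9f
prologue: push r4 -> mem[0x9e]=0xe4, sp=0x9e
body[0] xor  r1, r1, r4 -> r1=0x67
body[1] sub  r4, r1, #63 -> r4=0x28
body[2] mov  r1, #0x6a -> r1=0x6a
body[3] mov  r4, #0xbf -> r4=0xbf
body[4] sub  r2, r2, r4 -> r2=0x36
body[5] add  r4, r3, #38 -> r4=0xf8
body[6] add  r3, r2, #13 -> r3=0x43
epilogue: pop r4=0xe4, sp=0x9f
epilogue: pop r2=0xf5, sp=0xa0
epilogue: pop r1=0x83, sp=0xa1
r0: caller-saved, written=False
r1: callee-saved, written=True
r3: caller-saved, written=True
r4: callee-saved, written=True

SURVIVE = r0,r1,r4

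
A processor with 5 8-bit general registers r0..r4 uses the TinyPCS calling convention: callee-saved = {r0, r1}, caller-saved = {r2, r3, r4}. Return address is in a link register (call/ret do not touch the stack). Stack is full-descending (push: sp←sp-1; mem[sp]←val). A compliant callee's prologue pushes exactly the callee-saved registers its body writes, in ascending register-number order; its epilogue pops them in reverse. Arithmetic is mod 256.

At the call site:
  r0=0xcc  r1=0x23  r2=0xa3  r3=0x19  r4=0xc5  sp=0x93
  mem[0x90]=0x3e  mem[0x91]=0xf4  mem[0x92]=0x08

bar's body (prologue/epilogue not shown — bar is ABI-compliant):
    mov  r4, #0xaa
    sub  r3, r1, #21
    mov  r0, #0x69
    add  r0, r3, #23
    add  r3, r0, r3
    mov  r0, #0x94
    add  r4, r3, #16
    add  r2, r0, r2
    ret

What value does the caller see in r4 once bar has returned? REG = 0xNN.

prologue: push r0 -> mem[0x92]=0xcc, sp=0x92
body[0] mov  r4, #0xaa -> r4=0xaa
body[1] sub  r3, r1, #21 -> r3=0x0e
body[2] mov  r0, #0x69 -> r0=0x69
body[3] add  r0, r3, #23 -> r0=0x25
body[4] add  r3, r0, r3 -> r3=0x33
body[5] mov  r0, #0x94 -> r0=0x94
body[6] add  r4, r3, #16 -> r4=0x43
body[7] add  r2, r0, r2 -> r2=0x37
epilogue: pop r0=0xcc, sp=0x93
r4 is caller-saved -> body value

REG = 0x43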